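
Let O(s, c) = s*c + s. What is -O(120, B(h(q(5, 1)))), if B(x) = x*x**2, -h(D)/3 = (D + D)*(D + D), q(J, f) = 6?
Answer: 9674588040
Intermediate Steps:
h(D) = -12*D**2 (h(D) = -3*(D + D)*(D + D) = -3*2*D*2*D = -12*D**2)
B(x) = x**3
O(s, c) = s + c*s (O(s, c) = c*s + s = s + c*s)
-O(120, B(h(q(5, 1)))) = -120*(1 + (-12*6**2)**3) = -120*(1 + (-12*36)**3) = -120*(1 + (-432)**3) = -120*(1 - 80621568) = -120*(-80621567) = -1*(-9674588040) = 9674588040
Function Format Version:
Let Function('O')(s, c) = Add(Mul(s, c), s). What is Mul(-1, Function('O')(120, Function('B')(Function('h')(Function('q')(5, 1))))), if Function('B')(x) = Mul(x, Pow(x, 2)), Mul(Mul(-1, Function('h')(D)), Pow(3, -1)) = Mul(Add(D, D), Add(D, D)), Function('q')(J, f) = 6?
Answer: 9674588040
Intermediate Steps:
Function('h')(D) = Mul(-12, Pow(D, 2)) (Function('h')(D) = Mul(-3, Mul(Add(D, D), Add(D, D))) = Mul(-3, Mul(Mul(2, D), Mul(2, D))) = Mul(-3, Mul(4, Pow(D, 2))) = Mul(-12, Pow(D, 2)))
Function('B')(x) = Pow(x, 3)
Function('O')(s, c) = Add(s, Mul(c, s)) (Function('O')(s, c) = Add(Mul(c, s), s) = Add(s, Mul(c, s)))
Mul(-1, Function('O')(120, Function('B')(Function('h')(Function('q')(5, 1))))) = Mul(-1, Mul(120, Add(1, Pow(Mul(-12, Pow(6, 2)), 3)))) = Mul(-1, Mul(120, Add(1, Pow(Mul(-12, 36), 3)))) = Mul(-1, Mul(120, Add(1, Pow(-432, 3)))) = Mul(-1, Mul(120, Add(1, -80621568))) = Mul(-1, Mul(120, -80621567)) = Mul(-1, -9674588040) = 9674588040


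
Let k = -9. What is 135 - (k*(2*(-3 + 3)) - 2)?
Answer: 137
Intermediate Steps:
135 - (k*(2*(-3 + 3)) - 2) = 135 - (-18*(-3 + 3) - 2) = 135 - (-18*0 - 2) = 135 - (-9*0 - 2) = 135 - (0 - 2) = 135 - 1*(-2) = 135 + 2 = 137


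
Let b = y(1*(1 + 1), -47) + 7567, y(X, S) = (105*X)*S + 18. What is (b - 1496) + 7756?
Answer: 3975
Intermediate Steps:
y(X, S) = 18 + 105*S*X (y(X, S) = 105*S*X + 18 = 18 + 105*S*X)
b = -2285 (b = (18 + 105*(-47)*(1*(1 + 1))) + 7567 = (18 + 105*(-47)*(1*2)) + 7567 = (18 + 105*(-47)*2) + 7567 = (18 - 9870) + 7567 = -9852 + 7567 = -2285)
(b - 1496) + 7756 = (-2285 - 1496) + 7756 = -3781 + 7756 = 3975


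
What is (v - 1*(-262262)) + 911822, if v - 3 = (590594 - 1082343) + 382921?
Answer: 1065259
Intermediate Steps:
v = -108825 (v = 3 + ((590594 - 1082343) + 382921) = 3 + (-491749 + 382921) = 3 - 108828 = -108825)
(v - 1*(-262262)) + 911822 = (-108825 - 1*(-262262)) + 911822 = (-108825 + 262262) + 911822 = 153437 + 911822 = 1065259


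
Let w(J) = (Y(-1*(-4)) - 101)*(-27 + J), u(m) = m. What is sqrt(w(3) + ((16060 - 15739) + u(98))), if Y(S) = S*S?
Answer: sqrt(2459) ≈ 49.588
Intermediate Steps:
Y(S) = S**2
w(J) = 2295 - 85*J (w(J) = ((-1*(-4))**2 - 101)*(-27 + J) = (4**2 - 101)*(-27 + J) = (16 - 101)*(-27 + J) = -85*(-27 + J) = 2295 - 85*J)
sqrt(w(3) + ((16060 - 15739) + u(98))) = sqrt((2295 - 85*3) + ((16060 - 15739) + 98)) = sqrt((2295 - 255) + (321 + 98)) = sqrt(2040 + 419) = sqrt(2459)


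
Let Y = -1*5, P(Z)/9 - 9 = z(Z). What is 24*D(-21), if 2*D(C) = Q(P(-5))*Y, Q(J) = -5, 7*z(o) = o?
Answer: 300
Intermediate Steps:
z(o) = o/7
P(Z) = 81 + 9*Z/7 (P(Z) = 81 + 9*(Z/7) = 81 + 9*Z/7)
Y = -5
D(C) = 25/2 (D(C) = (-5*(-5))/2 = (½)*25 = 25/2)
24*D(-21) = 24*(25/2) = 300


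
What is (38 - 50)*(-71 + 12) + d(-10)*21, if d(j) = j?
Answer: 498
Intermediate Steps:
(38 - 50)*(-71 + 12) + d(-10)*21 = (38 - 50)*(-71 + 12) - 10*21 = -12*(-59) - 210 = 708 - 210 = 498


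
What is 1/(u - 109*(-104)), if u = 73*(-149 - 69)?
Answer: -1/4578 ≈ -0.00021844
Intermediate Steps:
u = -15914 (u = 73*(-218) = -15914)
1/(u - 109*(-104)) = 1/(-15914 - 109*(-104)) = 1/(-15914 + 11336) = 1/(-4578) = -1/4578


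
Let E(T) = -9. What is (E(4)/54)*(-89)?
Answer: 89/6 ≈ 14.833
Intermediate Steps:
(E(4)/54)*(-89) = -9/54*(-89) = -9*1/54*(-89) = -⅙*(-89) = 89/6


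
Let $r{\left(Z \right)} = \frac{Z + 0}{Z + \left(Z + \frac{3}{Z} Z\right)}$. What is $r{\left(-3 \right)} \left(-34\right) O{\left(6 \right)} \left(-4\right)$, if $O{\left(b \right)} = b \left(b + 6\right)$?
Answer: $9792$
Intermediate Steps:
$O{\left(b \right)} = b \left(6 + b\right)$
$r{\left(Z \right)} = \frac{Z}{3 + 2 Z}$ ($r{\left(Z \right)} = \frac{Z}{Z + \left(Z + 3\right)} = \frac{Z}{Z + \left(3 + Z\right)} = \frac{Z}{3 + 2 Z}$)
$r{\left(-3 \right)} \left(-34\right) O{\left(6 \right)} \left(-4\right) = - \frac{3}{3 + 2 \left(-3\right)} \left(-34\right) 6 \left(6 + 6\right) \left(-4\right) = - \frac{3}{3 - 6} \left(-34\right) 6 \cdot 12 \left(-4\right) = - \frac{3}{-3} \left(-34\right) 72 \left(-4\right) = \left(-3\right) \left(- \frac{1}{3}\right) \left(-34\right) \left(-288\right) = 1 \left(-34\right) \left(-288\right) = \left(-34\right) \left(-288\right) = 9792$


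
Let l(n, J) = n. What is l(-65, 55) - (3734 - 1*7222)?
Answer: 3423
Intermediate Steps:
l(-65, 55) - (3734 - 1*7222) = -65 - (3734 - 1*7222) = -65 - (3734 - 7222) = -65 - 1*(-3488) = -65 + 3488 = 3423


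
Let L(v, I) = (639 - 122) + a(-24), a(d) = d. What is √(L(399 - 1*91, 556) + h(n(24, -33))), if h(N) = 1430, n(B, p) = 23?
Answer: √1923 ≈ 43.852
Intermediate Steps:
L(v, I) = 493 (L(v, I) = (639 - 122) - 24 = 517 - 24 = 493)
√(L(399 - 1*91, 556) + h(n(24, -33))) = √(493 + 1430) = √1923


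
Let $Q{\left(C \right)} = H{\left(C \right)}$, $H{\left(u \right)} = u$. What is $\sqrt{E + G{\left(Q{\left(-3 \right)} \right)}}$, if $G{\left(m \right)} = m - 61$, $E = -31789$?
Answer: $i \sqrt{31853} \approx 178.47 i$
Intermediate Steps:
$Q{\left(C \right)} = C$
$G{\left(m \right)} = -61 + m$ ($G{\left(m \right)} = m - 61 = -61 + m$)
$\sqrt{E + G{\left(Q{\left(-3 \right)} \right)}} = \sqrt{-31789 - 64} = \sqrt{-31853} = i \sqrt{31853}$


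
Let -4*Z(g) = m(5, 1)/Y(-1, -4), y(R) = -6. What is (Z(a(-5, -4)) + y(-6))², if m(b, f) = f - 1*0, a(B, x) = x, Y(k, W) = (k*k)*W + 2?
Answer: 2209/64 ≈ 34.516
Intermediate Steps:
Y(k, W) = 2 + W*k² (Y(k, W) = k²*W + 2 = W*k² + 2 = 2 + W*k²)
m(b, f) = f (m(b, f) = f + 0 = f)
Z(g) = ⅛ (Z(g) = -1/(4*(2 - 4*(-1)²)) = -1/(4*(2 - 4*1)) = -1/(4*(2 - 4)) = -1/(4*(-2)) = -(-1)/(4*2) = -¼*(-½) = ⅛)
(Z(a(-5, -4)) + y(-6))² = (⅛ - 6)² = (-47/8)² = 2209/64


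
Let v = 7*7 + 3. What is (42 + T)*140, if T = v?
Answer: 13160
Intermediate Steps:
v = 52 (v = 49 + 3 = 52)
T = 52
(42 + T)*140 = (42 + 52)*140 = 94*140 = 13160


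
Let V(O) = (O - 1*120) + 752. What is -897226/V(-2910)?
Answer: 26389/67 ≈ 393.87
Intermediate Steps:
V(O) = 632 + O (V(O) = (O - 120) + 752 = (-120 + O) + 752 = 632 + O)
-897226/V(-2910) = -897226/(632 - 2910) = -897226/(-2278) = -897226*(-1/2278) = 26389/67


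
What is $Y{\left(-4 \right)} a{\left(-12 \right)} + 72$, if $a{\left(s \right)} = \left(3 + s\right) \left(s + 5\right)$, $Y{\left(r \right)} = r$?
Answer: $-180$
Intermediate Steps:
$a{\left(s \right)} = \left(3 + s\right) \left(5 + s\right)$
$Y{\left(-4 \right)} a{\left(-12 \right)} + 72 = - 4 \left(15 + \left(-12\right)^{2} + 8 \left(-12\right)\right) + 72 = - 4 \left(15 + 144 - 96\right) + 72 = \left(-4\right) 63 + 72 = -252 + 72 = -180$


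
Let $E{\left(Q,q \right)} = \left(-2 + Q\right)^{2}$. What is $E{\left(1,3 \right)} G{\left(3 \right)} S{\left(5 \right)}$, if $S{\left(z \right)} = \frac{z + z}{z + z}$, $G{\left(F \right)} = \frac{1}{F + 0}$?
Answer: $\frac{1}{3} \approx 0.33333$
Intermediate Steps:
$G{\left(F \right)} = \frac{1}{F}$
$S{\left(z \right)} = 1$ ($S{\left(z \right)} = \frac{2 z}{2 z} = 2 z \frac{1}{2 z} = 1$)
$E{\left(1,3 \right)} G{\left(3 \right)} S{\left(5 \right)} = \frac{\left(-2 + 1\right)^{2}}{3} \cdot 1 = \left(-1\right)^{2} \cdot \frac{1}{3} \cdot 1 = 1 \cdot \frac{1}{3} \cdot 1 = \frac{1}{3} \cdot 1 = \frac{1}{3}$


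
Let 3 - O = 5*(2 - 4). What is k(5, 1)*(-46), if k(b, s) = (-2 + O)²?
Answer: -5566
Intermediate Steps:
O = 13 (O = 3 - 5*(2 - 4) = 3 - 5*(-2) = 3 - 1*(-10) = 3 + 10 = 13)
k(b, s) = 121 (k(b, s) = (-2 + 13)² = 11² = 121)
k(5, 1)*(-46) = 121*(-46) = -5566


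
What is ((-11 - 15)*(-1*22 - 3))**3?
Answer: 274625000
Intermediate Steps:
((-11 - 15)*(-1*22 - 3))**3 = (-26*(-22 - 3))**3 = (-26*(-25))**3 = 650**3 = 274625000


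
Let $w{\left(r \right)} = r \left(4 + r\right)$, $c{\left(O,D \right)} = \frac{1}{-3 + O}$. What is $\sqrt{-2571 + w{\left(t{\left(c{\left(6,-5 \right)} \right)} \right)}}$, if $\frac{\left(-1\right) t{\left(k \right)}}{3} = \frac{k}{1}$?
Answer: $3 i \sqrt{286} \approx 50.735 i$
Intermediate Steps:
$t{\left(k \right)} = - 3 k$ ($t{\left(k \right)} = - 3 \frac{k}{1} = - 3 k 1 = - 3 k$)
$\sqrt{-2571 + w{\left(t{\left(c{\left(6,-5 \right)} \right)} \right)}} = \sqrt{-2571 + - \frac{3}{-3 + 6} \left(4 - \frac{3}{-3 + 6}\right)} = \sqrt{-2571 + - \frac{3}{3} \left(4 - \frac{3}{3}\right)} = \sqrt{-2571 + \left(-3\right) \frac{1}{3} \left(4 - 1\right)} = \sqrt{-2571 - \left(4 - 1\right)} = \sqrt{-2571 - 3} = \sqrt{-2574} = 3 i \sqrt{286}$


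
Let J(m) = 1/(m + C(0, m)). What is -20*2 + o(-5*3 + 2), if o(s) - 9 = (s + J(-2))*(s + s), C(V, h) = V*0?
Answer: 320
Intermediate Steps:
C(V, h) = 0
J(m) = 1/m (J(m) = 1/(m + 0) = 1/m)
o(s) = 9 + 2*s*(-½ + s) (o(s) = 9 + (s + 1/(-2))*(s + s) = 9 + (s - ½)*(2*s) = 9 + (-½ + s)*(2*s) = 9 + 2*s*(-½ + s))
-20*2 + o(-5*3 + 2) = -20*2 + (9 - (-5*3 + 2) + 2*(-5*3 + 2)²) = -40 + (9 - (-15 + 2) + 2*(-15 + 2)²) = -40 + (9 - 1*(-13) + 2*(-13)²) = -40 + (9 + 13 + 2*169) = -40 + (9 + 13 + 338) = -40 + 360 = 320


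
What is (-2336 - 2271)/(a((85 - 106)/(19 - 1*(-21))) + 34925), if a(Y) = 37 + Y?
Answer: -184280/1398459 ≈ -0.13177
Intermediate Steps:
(-2336 - 2271)/(a((85 - 106)/(19 - 1*(-21))) + 34925) = (-2336 - 2271)/((37 + (85 - 106)/(19 - 1*(-21))) + 34925) = -4607/((37 - 21/(19 + 21)) + 34925) = -4607/((37 - 21/40) + 34925) = -4607/(1459/40 + 34925) = -4607/1398459/40 = -4607*40/1398459 = -184280/1398459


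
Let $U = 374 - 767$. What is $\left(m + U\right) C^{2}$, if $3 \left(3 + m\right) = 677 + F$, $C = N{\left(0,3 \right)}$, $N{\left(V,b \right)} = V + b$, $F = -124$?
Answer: $-1905$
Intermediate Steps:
$C = 3$ ($C = 0 + 3 = 3$)
$m = \frac{544}{3}$ ($m = -3 + \frac{677 - 124}{3} = -3 + \frac{1}{3} \cdot 553 = -3 + \frac{553}{3} = \frac{544}{3} \approx 181.33$)
$U = -393$
$\left(m + U\right) C^{2} = \left(\frac{544}{3} - 393\right) 3^{2} = \left(- \frac{635}{3}\right) 9 = -1905$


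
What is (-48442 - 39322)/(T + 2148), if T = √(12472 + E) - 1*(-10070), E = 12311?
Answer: -1072300552/149254741 + 87764*√24783/149254741 ≈ -7.0918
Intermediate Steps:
T = 10070 + √24783 (T = √(12472 + 12311) - 1*(-10070) = √24783 + 10070 = 10070 + √24783 ≈ 10227.)
(-48442 - 39322)/(T + 2148) = (-48442 - 39322)/((10070 + √24783) + 2148) = -87764/(12218 + √24783)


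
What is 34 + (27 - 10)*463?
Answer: 7905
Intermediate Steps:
34 + (27 - 10)*463 = 34 + 17*463 = 34 + 7871 = 7905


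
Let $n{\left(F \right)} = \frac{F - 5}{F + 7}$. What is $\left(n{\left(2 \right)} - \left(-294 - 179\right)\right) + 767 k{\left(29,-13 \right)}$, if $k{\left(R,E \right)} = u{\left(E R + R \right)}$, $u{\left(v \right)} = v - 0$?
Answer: $- \frac{799330}{3} \approx -2.6644 \cdot 10^{5}$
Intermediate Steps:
$u{\left(v \right)} = v$ ($u{\left(v \right)} = v + 0 = v$)
$k{\left(R,E \right)} = R + E R$ ($k{\left(R,E \right)} = E R + R = R + E R$)
$n{\left(F \right)} = \frac{-5 + F}{7 + F}$
$\left(n{\left(2 \right)} - \left(-294 - 179\right)\right) + 767 k{\left(29,-13 \right)} = \left(\frac{-5 + 2}{7 + 2} - \left(-294 - 179\right)\right) + 767 \cdot 29 \left(1 - 13\right) = \left(\frac{1}{9} \left(-3\right) - \left(-294 - 179\right)\right) + 767 \cdot 29 \left(-12\right) = \left(\frac{1}{9} \left(-3\right) - -473\right) + 767 \left(-348\right) = \left(- \frac{1}{3} + 473\right) - 266916 = \frac{1418}{3} - 266916 = - \frac{799330}{3}$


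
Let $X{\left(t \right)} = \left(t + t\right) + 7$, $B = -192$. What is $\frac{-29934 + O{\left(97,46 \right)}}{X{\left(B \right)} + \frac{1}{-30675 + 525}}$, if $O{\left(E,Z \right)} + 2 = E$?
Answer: $\frac{899645850}{11366551} \approx 79.149$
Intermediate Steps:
$O{\left(E,Z \right)} = -2 + E$
$X{\left(t \right)} = 7 + 2 t$ ($X{\left(t \right)} = 2 t + 7 = 7 + 2 t$)
$\frac{-29934 + O{\left(97,46 \right)}}{X{\left(B \right)} + \frac{1}{-30675 + 525}} = \frac{-29934 + \left(-2 + 97\right)}{\left(7 + 2 \left(-192\right)\right) + \frac{1}{-30675 + 525}} = \frac{-29934 + 95}{\left(7 - 384\right) + \frac{1}{-30150}} = - \frac{29839}{-377 - \frac{1}{30150}} = - \frac{29839}{- \frac{11366551}{30150}} = \left(-29839\right) \left(- \frac{30150}{11366551}\right) = \frac{899645850}{11366551}$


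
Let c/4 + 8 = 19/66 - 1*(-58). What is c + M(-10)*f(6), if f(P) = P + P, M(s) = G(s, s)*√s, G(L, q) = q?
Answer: 6638/33 - 120*I*√10 ≈ 201.15 - 379.47*I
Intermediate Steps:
M(s) = s^(3/2) (M(s) = s*√s = s^(3/2))
f(P) = 2*P
c = 6638/33 (c = -32 + 4*(19/66 - 1*(-58)) = -32 + 4*(19*(1/66) + 58) = -32 + 4*(19/66 + 58) = -32 + 4*(3847/66) = -32 + 7694/33 = 6638/33 ≈ 201.15)
c + M(-10)*f(6) = 6638/33 + (-10)^(3/2)*(2*6) = 6638/33 - 10*I*√10*12 = 6638/33 - 120*I*√10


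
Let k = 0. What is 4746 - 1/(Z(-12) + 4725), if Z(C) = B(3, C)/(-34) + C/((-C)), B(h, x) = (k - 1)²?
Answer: 762278756/160615 ≈ 4746.0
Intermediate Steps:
B(h, x) = 1 (B(h, x) = (0 - 1)² = (-1)² = 1)
Z(C) = -35/34 (Z(C) = 1/(-34) + C/((-C)) = 1*(-1/34) + C*(-1/C) = -1/34 - 1 = -35/34)
4746 - 1/(Z(-12) + 4725) = 4746 - 1/(-35/34 + 4725) = 4746 - 1/160615/34 = 4746 - 1*34/160615 = 4746 - 34/160615 = 762278756/160615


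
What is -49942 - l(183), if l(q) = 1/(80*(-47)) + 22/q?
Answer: -34364173897/688080 ≈ -49942.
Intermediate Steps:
l(q) = -1/3760 + 22/q (l(q) = (1/80)*(-1/47) + 22/q = -1/3760 + 22/q)
-49942 - l(183) = -49942 - (82720 - 1*183)/(3760*183) = -49942 - (82720 - 183)/(3760*183) = -49942 - 82537/(3760*183) = -49942 - 1*82537/688080 = -49942 - 82537/688080 = -34364173897/688080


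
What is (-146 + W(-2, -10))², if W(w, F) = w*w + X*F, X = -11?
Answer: 1024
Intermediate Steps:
W(w, F) = w² - 11*F (W(w, F) = w*w - 11*F = w² - 11*F)
(-146 + W(-2, -10))² = (-146 + ((-2)² - 11*(-10)))² = (-146 + (4 + 110))² = (-146 + 114)² = (-32)² = 1024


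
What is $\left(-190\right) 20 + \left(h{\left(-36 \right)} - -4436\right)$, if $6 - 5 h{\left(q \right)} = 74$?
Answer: $\frac{3112}{5} \approx 622.4$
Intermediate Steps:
$h{\left(q \right)} = - \frac{68}{5}$ ($h{\left(q \right)} = \frac{6}{5} - \frac{74}{5} = - \frac{68}{5}$)
$\left(-190\right) 20 + \left(h{\left(-36 \right)} - -4436\right) = \left(-190\right) 20 - - \frac{22112}{5} = -3800 + \left(- \frac{68}{5} + 4436\right) = -3800 + \frac{22112}{5} = \frac{3112}{5}$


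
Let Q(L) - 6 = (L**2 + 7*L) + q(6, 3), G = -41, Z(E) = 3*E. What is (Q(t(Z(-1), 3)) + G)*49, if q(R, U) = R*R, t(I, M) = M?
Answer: 1519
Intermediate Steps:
q(R, U) = R**2
Q(L) = 42 + L**2 + 7*L (Q(L) = 6 + ((L**2 + 7*L) + 6**2) = 6 + ((L**2 + 7*L) + 36) = 6 + (36 + L**2 + 7*L) = 42 + L**2 + 7*L)
(Q(t(Z(-1), 3)) + G)*49 = ((42 + 3**2 + 7*3) - 41)*49 = ((42 + 9 + 21) - 41)*49 = (72 - 41)*49 = 31*49 = 1519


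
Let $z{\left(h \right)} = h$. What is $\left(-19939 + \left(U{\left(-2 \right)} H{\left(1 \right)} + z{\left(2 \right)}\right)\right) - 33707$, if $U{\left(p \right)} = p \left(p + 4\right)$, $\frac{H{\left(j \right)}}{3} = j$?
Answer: $-53656$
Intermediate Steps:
$H{\left(j \right)} = 3 j$
$U{\left(p \right)} = p \left(4 + p\right)$
$\left(-19939 + \left(U{\left(-2 \right)} H{\left(1 \right)} + z{\left(2 \right)}\right)\right) - 33707 = \left(-19939 + \left(- 2 \left(4 - 2\right) 3 \cdot 1 + 2\right)\right) - 33707 = \left(-19939 + \left(\left(-2\right) 2 \cdot 3 + 2\right)\right) - 33707 = \left(-19939 + \left(\left(-4\right) 3 + 2\right)\right) - 33707 = \left(-19939 + \left(-12 + 2\right)\right) - 33707 = \left(-19939 - 10\right) - 33707 = -19949 - 33707 = -53656$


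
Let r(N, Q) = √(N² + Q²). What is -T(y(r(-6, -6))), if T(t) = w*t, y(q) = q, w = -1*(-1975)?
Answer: -11850*√2 ≈ -16758.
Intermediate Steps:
w = 1975
T(t) = 1975*t
-T(y(r(-6, -6))) = -1975*√((-6)² + (-6)²) = -1975*√(36 + 36) = -1975*√72 = -1975*6*√2 = -11850*√2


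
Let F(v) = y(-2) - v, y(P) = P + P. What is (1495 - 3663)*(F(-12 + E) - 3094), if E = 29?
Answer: 6753320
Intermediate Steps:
y(P) = 2*P
F(v) = -4 - v (F(v) = 2*(-2) - v = -4 - v)
(1495 - 3663)*(F(-12 + E) - 3094) = (1495 - 3663)*((-4 - (-12 + 29)) - 3094) = -2168*((-4 - 1*17) - 3094) = -2168*((-4 - 17) - 3094) = -2168*(-21 - 3094) = -2168*(-3115) = 6753320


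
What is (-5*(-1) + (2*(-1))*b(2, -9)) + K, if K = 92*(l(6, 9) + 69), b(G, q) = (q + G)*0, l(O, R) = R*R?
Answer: 13805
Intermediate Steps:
l(O, R) = R²
b(G, q) = 0 (b(G, q) = (G + q)*0 = 0)
K = 13800 (K = 92*(9² + 69) = 92*(81 + 69) = 92*150 = 13800)
(-5*(-1) + (2*(-1))*b(2, -9)) + K = (-5*(-1) + (2*(-1))*0) + 13800 = (5 - 2*0) + 13800 = (5 + 0) + 13800 = 5 + 13800 = 13805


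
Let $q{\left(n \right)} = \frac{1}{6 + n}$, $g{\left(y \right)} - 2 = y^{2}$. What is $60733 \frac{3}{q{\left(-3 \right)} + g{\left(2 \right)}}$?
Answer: $\frac{546597}{19} \approx 28768.0$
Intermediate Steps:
$g{\left(y \right)} = 2 + y^{2}$
$60733 \frac{3}{q{\left(-3 \right)} + g{\left(2 \right)}} = 60733 \frac{3}{\frac{1}{6 - 3} + \left(2 + 2^{2}\right)} = 60733 \frac{3}{\frac{1}{3} + \left(2 + 4\right)} = 60733 \frac{3}{\frac{1}{3} + 6} = 60733 \frac{3}{\frac{19}{3}} = 60733 \cdot 3 \cdot \frac{3}{19} = 60733 \cdot \frac{9}{19} = \frac{546597}{19}$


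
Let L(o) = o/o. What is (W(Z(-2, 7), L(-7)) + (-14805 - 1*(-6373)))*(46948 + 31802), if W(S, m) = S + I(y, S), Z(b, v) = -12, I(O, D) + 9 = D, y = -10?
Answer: -666618750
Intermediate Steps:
I(O, D) = -9 + D
L(o) = 1
W(S, m) = -9 + 2*S (W(S, m) = S + (-9 + S) = -9 + 2*S)
(W(Z(-2, 7), L(-7)) + (-14805 - 1*(-6373)))*(46948 + 31802) = ((-9 + 2*(-12)) + (-14805 - 1*(-6373)))*(46948 + 31802) = ((-9 - 24) + (-14805 + 6373))*78750 = (-33 - 8432)*78750 = -8465*78750 = -666618750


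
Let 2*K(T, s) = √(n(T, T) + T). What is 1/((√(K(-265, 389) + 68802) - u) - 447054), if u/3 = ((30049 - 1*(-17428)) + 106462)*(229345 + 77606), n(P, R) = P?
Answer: 2/(-283511274042 + √2*√(137604 + I*√530)) ≈ -7.0544e-12 - 1.0919e-24*I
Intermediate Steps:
K(T, s) = √2*√T/2 (K(T, s) = √(T + T)/2 = √(2*T)/2 = (√2*√T)/2 = √2*√T/2)
u = 141755189967 (u = 3*(((30049 - 1*(-17428)) + 106462)*(229345 + 77606)) = 3*(((30049 + 17428) + 106462)*306951) = 3*((47477 + 106462)*306951) = 3*(153939*306951) = 3*47251729989 = 141755189967)
1/((√(K(-265, 389) + 68802) - u) - 447054) = 1/((√(√2*√(-265)/2 + 68802) - 1*141755189967) - 447054) = 1/((√(√2*(I*√265)/2 + 68802) - 141755189967) - 447054) = 1/((√(I*√530/2 + 68802) - 141755189967) - 447054) = 1/((√(68802 + I*√530/2) - 141755189967) - 447054) = 1/((-141755189967 + √(68802 + I*√530/2)) - 447054) = 1/(-141755637021 + √(68802 + I*√530/2))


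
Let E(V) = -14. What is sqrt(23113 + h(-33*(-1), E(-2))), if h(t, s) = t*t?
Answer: sqrt(24202) ≈ 155.57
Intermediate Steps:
h(t, s) = t**2
sqrt(23113 + h(-33*(-1), E(-2))) = sqrt(23113 + (-33*(-1))**2) = sqrt(23113 + 33**2) = sqrt(23113 + 1089) = sqrt(24202)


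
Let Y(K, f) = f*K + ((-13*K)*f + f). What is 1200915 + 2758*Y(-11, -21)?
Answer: -6502179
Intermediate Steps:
Y(K, f) = f - 12*K*f (Y(K, f) = K*f + (-13*K*f + f) = K*f + (f - 13*K*f) = f - 12*K*f)
1200915 + 2758*Y(-11, -21) = 1200915 + 2758*(-21*(1 - 12*(-11))) = 1200915 + 2758*(-21*(1 + 132)) = 1200915 + 2758*(-21*133) = 1200915 + 2758*(-2793) = 1200915 - 7703094 = -6502179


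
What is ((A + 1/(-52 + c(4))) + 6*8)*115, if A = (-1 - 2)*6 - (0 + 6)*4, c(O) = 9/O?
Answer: 136850/199 ≈ 687.69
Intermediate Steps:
A = -42 (A = -3*6 - 6*4 = -18 - 1*24 = -18 - 24 = -42)
((A + 1/(-52 + c(4))) + 6*8)*115 = ((-42 + 1/(-52 + 9/4)) + 6*8)*115 = ((-42 + 1/(-52 + 9*(¼))) + 48)*115 = ((-42 + 1/(-52 + 9/4)) + 48)*115 = ((-42 + 1/(-199/4)) + 48)*115 = ((-42 - 4/199) + 48)*115 = (-8362/199 + 48)*115 = (1190/199)*115 = 136850/199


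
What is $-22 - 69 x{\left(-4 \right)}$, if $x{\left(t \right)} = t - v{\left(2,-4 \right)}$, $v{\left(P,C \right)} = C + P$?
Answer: $116$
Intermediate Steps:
$x{\left(t \right)} = 2 + t$ ($x{\left(t \right)} = t - \left(-4 + 2\right) = t - -2 = t + 2 = 2 + t$)
$-22 - 69 x{\left(-4 \right)} = -22 - 69 \left(2 - 4\right) = -22 - -138 = -22 + 138 = 116$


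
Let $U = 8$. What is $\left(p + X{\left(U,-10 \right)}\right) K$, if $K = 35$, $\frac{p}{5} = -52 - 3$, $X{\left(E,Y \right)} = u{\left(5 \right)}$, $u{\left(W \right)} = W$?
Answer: $-9450$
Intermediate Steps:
$X{\left(E,Y \right)} = 5$
$p = -275$ ($p = 5 \left(-52 - 3\right) = 5 \left(-55\right) = -275$)
$\left(p + X{\left(U,-10 \right)}\right) K = \left(-275 + 5\right) 35 = \left(-270\right) 35 = -9450$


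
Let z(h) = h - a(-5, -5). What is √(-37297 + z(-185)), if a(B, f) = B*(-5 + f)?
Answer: 2*I*√9383 ≈ 193.73*I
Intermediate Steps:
z(h) = -50 + h (z(h) = h - (-5)*(-5 - 5) = h - (-5)*(-10) = h - 1*50 = h - 50 = -50 + h)
√(-37297 + z(-185)) = √(-37297 + (-50 - 185)) = √(-37297 - 235) = √(-37532) = 2*I*√9383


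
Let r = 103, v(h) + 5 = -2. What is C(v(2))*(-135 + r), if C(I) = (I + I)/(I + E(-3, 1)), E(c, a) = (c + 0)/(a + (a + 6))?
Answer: -3584/59 ≈ -60.746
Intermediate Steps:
v(h) = -7 (v(h) = -5 - 2 = -7)
E(c, a) = c/(6 + 2*a) (E(c, a) = c/(a + (6 + a)) = c/(6 + 2*a))
C(I) = 2*I/(-3/8 + I) (C(I) = (I + I)/(I + (1/2)*(-3)/(3 + 1)) = (2*I)/(I + (1/2)*(-3)/4) = (2*I)/(I + (1/2)*(-3)*(1/4)) = (2*I)/(I - 3/8) = (2*I)/(-3/8 + I) = 2*I/(-3/8 + I))
C(v(2))*(-135 + r) = (16*(-7)/(-3 + 8*(-7)))*(-135 + 103) = (16*(-7)/(-3 - 56))*(-32) = (16*(-7)/(-59))*(-32) = (16*(-7)*(-1/59))*(-32) = (112/59)*(-32) = -3584/59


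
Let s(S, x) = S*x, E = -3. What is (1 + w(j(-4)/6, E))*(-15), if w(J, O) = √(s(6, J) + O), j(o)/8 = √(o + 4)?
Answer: -15 - 15*I*√3 ≈ -15.0 - 25.981*I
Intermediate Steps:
j(o) = 8*√(4 + o) (j(o) = 8*√(o + 4) = 8*√(4 + o))
w(J, O) = √(O + 6*J) (w(J, O) = √(6*J + O) = √(O + 6*J))
(1 + w(j(-4)/6, E))*(-15) = (1 + √(-3 + 6*((8*√(4 - 4))/6)))*(-15) = (1 + √(-3 + 6*((8*√0)*(⅙))))*(-15) = (1 + √(-3 + 6*((8*0)*(⅙))))*(-15) = (1 + √(-3 + 6*(0*(⅙))))*(-15) = (1 + √(-3 + 6*0))*(-15) = (1 + √(-3 + 0))*(-15) = (1 + √(-3))*(-15) = (1 + I*√3)*(-15) = -15 - 15*I*√3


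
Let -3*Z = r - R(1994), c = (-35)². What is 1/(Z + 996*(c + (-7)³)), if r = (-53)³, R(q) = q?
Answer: 3/2786287 ≈ 1.0767e-6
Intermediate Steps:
r = -148877
c = 1225
Z = 150871/3 (Z = -(-148877 - 1*1994)/3 = -(-148877 - 1994)/3 = -⅓*(-150871) = 150871/3 ≈ 50290.)
1/(Z + 996*(c + (-7)³)) = 1/(150871/3 + 996*(1225 + (-7)³)) = 1/(150871/3 + 996*(1225 - 343)) = 1/(150871/3 + 996*882) = 1/(150871/3 + 878472) = 1/(2786287/3) = 3/2786287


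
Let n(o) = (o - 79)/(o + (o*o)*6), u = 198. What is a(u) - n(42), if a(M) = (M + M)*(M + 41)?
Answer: 1005687181/10626 ≈ 94644.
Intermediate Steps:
a(M) = 2*M*(41 + M) (a(M) = (2*M)*(41 + M) = 2*M*(41 + M))
n(o) = (-79 + o)/(o + 6*o²) (n(o) = (-79 + o)/(o + o²*6) = (-79 + o)/(o + 6*o²))
a(u) - n(42) = 2*198*(41 + 198) - (-79 + 42)/(42*(1 + 6*42)) = 2*198*239 - (-37)/(42*(1 + 252)) = 94644 - (-37)/(42*253) = 94644 - 1*(-37/10626) = 94644 + 37/10626 = 1005687181/10626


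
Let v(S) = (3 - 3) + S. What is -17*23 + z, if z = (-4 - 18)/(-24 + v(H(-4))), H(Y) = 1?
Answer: -8971/23 ≈ -390.04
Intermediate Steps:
v(S) = S (v(S) = 0 + S = S)
z = 22/23 (z = (-4 - 18)/(-24 + 1) = -22/(-23) = -22*(-1/23) = 22/23 ≈ 0.95652)
-17*23 + z = -17*23 + 22/23 = -391 + 22/23 = -8971/23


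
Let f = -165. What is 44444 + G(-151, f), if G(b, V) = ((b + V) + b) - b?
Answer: 44128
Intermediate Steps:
G(b, V) = V + b (G(b, V) = ((V + b) + b) - b = (V + 2*b) - b = V + b)
44444 + G(-151, f) = 44444 + (-165 - 151) = 44444 - 316 = 44128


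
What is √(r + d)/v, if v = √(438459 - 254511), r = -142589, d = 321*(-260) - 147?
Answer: I*√2600518863/45987 ≈ 1.1089*I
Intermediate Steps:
d = -83607 (d = -83460 - 147 = -83607)
v = 2*√45987 (v = √183948 = 2*√45987 ≈ 428.89)
√(r + d)/v = √(-142589 - 83607)/((2*√45987)) = √(-226196)*(√45987/91974) = (2*I*√56549)*(√45987/91974) = I*√2600518863/45987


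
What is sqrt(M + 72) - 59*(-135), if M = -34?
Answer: 7965 + sqrt(38) ≈ 7971.2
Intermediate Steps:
sqrt(M + 72) - 59*(-135) = sqrt(-34 + 72) - 59*(-135) = sqrt(38) + 7965 = 7965 + sqrt(38)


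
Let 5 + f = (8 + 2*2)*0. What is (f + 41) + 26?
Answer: 62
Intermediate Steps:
f = -5 (f = -5 + (8 + 2*2)*0 = -5 + (8 + 4)*0 = -5 + 12*0 = -5 + 0 = -5)
(f + 41) + 26 = (-5 + 41) + 26 = 36 + 26 = 62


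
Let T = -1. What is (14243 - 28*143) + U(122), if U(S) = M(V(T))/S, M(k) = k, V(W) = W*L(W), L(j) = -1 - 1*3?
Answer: 624581/61 ≈ 10239.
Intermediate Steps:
L(j) = -4 (L(j) = -1 - 3 = -4)
V(W) = -4*W (V(W) = W*(-4) = -4*W)
U(S) = 4/S (U(S) = (-4*(-1))/S = 4/S)
(14243 - 28*143) + U(122) = (14243 - 28*143) + 4/122 = (14243 - 4004) + 4*(1/122) = 10239 + 2/61 = 624581/61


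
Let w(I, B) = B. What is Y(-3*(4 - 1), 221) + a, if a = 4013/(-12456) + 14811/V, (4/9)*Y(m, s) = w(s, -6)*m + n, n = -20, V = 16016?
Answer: 1922700469/24936912 ≈ 77.103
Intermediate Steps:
Y(m, s) = -45 - 27*m/2 (Y(m, s) = 9*(-6*m - 20)/4 = 9*(-20 - 6*m)/4 = -45 - 27*m/2)
a = 15026701/24936912 (a = 4013/(-12456) + 14811/16016 = 4013*(-1/12456) + 14811*(1/16016) = -4013/12456 + 14811/16016 = 15026701/24936912 ≈ 0.60259)
Y(-3*(4 - 1), 221) + a = (-45 - (-81)*(4 - 1)/2) + 15026701/24936912 = (-45 - (-81)*3/2) + 15026701/24936912 = (-45 - 27/2*(-9)) + 15026701/24936912 = (-45 + 243/2) + 15026701/24936912 = 153/2 + 15026701/24936912 = 1922700469/24936912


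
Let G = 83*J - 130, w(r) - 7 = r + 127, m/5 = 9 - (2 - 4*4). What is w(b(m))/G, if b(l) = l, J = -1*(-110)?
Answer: 83/3000 ≈ 0.027667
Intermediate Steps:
J = 110
m = 115 (m = 5*(9 - (2 - 4*4)) = 5*(9 - (2 - 16)) = 5*(9 - 1*(-14)) = 5*(9 + 14) = 5*23 = 115)
w(r) = 134 + r (w(r) = 7 + (r + 127) = 7 + (127 + r) = 134 + r)
G = 9000 (G = 83*110 - 130 = 9130 - 130 = 9000)
w(b(m))/G = (134 + 115)/9000 = 249*(1/9000) = 83/3000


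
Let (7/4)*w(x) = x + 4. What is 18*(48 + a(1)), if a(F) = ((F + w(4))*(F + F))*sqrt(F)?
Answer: 7452/7 ≈ 1064.6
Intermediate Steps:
w(x) = 16/7 + 4*x/7 (w(x) = 4*(x + 4)/7 = 4*(4 + x)/7 = 16/7 + 4*x/7)
a(F) = 2*F**(3/2)*(32/7 + F) (a(F) = ((F + (16/7 + (4/7)*4))*(F + F))*sqrt(F) = ((F + (16/7 + 16/7))*(2*F))*sqrt(F) = ((F + 32/7)*(2*F))*sqrt(F) = ((32/7 + F)*(2*F))*sqrt(F) = (2*F*(32/7 + F))*sqrt(F) = 2*F**(3/2)*(32/7 + F))
18*(48 + a(1)) = 18*(48 + 1**(3/2)*(64/7 + 2*1)) = 18*(48 + 1*(64/7 + 2)) = 18*(48 + 1*(78/7)) = 18*(48 + 78/7) = 18*(414/7) = 7452/7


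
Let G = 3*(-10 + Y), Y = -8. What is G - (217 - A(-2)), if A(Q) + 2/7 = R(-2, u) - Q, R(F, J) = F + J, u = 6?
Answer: -1857/7 ≈ -265.29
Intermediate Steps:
G = -54 (G = 3*(-10 - 8) = 3*(-18) = -54)
A(Q) = 26/7 - Q (A(Q) = -2/7 + ((-2 + 6) - Q) = -2/7 + (4 - Q) = 26/7 - Q)
G - (217 - A(-2)) = -54 - (217 - (26/7 - 1*(-2))) = -54 - (217 - (26/7 + 2)) = -54 - (217 - 1*40/7) = -54 - (217 - 40/7) = -54 - 1*1479/7 = -54 - 1479/7 = -1857/7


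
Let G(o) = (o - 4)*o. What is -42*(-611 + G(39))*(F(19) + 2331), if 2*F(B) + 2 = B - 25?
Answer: -73691436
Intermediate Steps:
G(o) = o*(-4 + o) (G(o) = (-4 + o)*o = o*(-4 + o))
F(B) = -27/2 + B/2 (F(B) = -1 + (B - 25)/2 = -1 + (-25 + B)/2 = -1 + (-25/2 + B/2) = -27/2 + B/2)
-42*(-611 + G(39))*(F(19) + 2331) = -42*(-611 + 39*(-4 + 39))*((-27/2 + (½)*19) + 2331) = -42*(-611 + 39*35)*((-27/2 + 19/2) + 2331) = -42*(-611 + 1365)*(-4 + 2331) = -31668*2327 = -42*1754558 = -73691436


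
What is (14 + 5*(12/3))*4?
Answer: 136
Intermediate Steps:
(14 + 5*(12/3))*4 = (14 + 5*(12*(⅓)))*4 = (14 + 5*4)*4 = (14 + 20)*4 = 34*4 = 136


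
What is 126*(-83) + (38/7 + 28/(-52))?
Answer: -951233/91 ≈ -10453.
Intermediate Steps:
126*(-83) + (38/7 + 28/(-52)) = -10458 + (38*(⅐) + 28*(-1/52)) = -10458 + (38/7 - 7/13) = -10458 + 445/91 = -951233/91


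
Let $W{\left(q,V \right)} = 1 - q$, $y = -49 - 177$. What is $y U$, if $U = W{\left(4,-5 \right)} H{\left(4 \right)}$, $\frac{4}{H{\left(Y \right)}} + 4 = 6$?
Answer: $1356$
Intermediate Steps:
$y = -226$ ($y = -49 - 177 = -226$)
$H{\left(Y \right)} = 2$ ($H{\left(Y \right)} = \frac{4}{-4 + 6} = \frac{4}{2} = 4 \cdot \frac{1}{2} = 2$)
$U = -6$ ($U = \left(1 - 4\right) 2 = \left(-3\right) 2 = -6$)
$y U = \left(-226\right) \left(-6\right) = 1356$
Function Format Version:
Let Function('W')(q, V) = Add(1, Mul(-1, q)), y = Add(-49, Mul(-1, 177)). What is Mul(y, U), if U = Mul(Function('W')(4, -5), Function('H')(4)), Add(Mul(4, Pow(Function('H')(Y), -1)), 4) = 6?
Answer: 1356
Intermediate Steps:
y = -226 (y = Add(-49, -177) = -226)
Function('H')(Y) = 2 (Function('H')(Y) = Mul(4, Pow(Add(-4, 6), -1)) = Mul(4, Pow(2, -1)) = Mul(4, Rational(1, 2)) = 2)
U = -6 (U = Mul(Add(1, Mul(-1, 4)), 2) = Mul(Add(1, -4), 2) = Mul(-3, 2) = -6)
Mul(y, U) = Mul(-226, -6) = 1356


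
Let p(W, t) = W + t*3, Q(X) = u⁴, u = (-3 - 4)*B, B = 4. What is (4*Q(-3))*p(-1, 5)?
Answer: 34420736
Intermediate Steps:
u = -28 (u = (-3 - 4)*4 = -7*4 = -28)
Q(X) = 614656 (Q(X) = (-28)⁴ = 614656)
p(W, t) = W + 3*t
(4*Q(-3))*p(-1, 5) = (4*614656)*(-1 + 3*5) = 2458624*(-1 + 15) = 2458624*14 = 34420736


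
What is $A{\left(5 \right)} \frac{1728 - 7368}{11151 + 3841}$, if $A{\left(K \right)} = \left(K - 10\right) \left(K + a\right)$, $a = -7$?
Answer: $- \frac{3525}{937} \approx -3.762$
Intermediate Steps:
$A{\left(K \right)} = \left(-10 + K\right) \left(-7 + K\right)$ ($A{\left(K \right)} = \left(K - 10\right) \left(K - 7\right) = \left(-10 + K\right) \left(-7 + K\right)$)
$A{\left(5 \right)} \frac{1728 - 7368}{11151 + 3841} = \left(70 + 5^{2} - 85\right) \frac{1728 - 7368}{11151 + 3841} = \left(70 + 25 - 85\right) \left(- \frac{5640}{14992}\right) = 10 \left(\left(-5640\right) \frac{1}{14992}\right) = 10 \left(- \frac{705}{1874}\right) = - \frac{3525}{937}$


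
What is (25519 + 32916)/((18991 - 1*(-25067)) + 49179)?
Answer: 58435/93237 ≈ 0.62674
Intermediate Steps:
(25519 + 32916)/((18991 - 1*(-25067)) + 49179) = 58435/((18991 + 25067) + 49179) = 58435/(44058 + 49179) = 58435/93237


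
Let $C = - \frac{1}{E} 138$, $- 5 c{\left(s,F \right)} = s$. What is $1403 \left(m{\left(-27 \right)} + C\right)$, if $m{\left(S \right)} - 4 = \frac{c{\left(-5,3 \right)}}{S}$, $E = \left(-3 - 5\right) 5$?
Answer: $\frac{5616209}{540} \approx 10400.0$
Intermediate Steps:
$c{\left(s,F \right)} = - \frac{s}{5}$
$E = -40$ ($E = \left(-8\right) 5 = -40$)
$m{\left(S \right)} = 4 + \frac{1}{S}$ ($m{\left(S \right)} = 4 + \frac{\left(- \frac{1}{5}\right) \left(-5\right)}{S} = 4 + 1 \frac{1}{S} = 4 + \frac{1}{S}$)
$C = \frac{69}{20}$ ($C = - \frac{1}{-40} \cdot 138 = \left(-1\right) \left(- \frac{1}{40}\right) 138 = \frac{1}{40} \cdot 138 = \frac{69}{20} \approx 3.45$)
$1403 \left(m{\left(-27 \right)} + C\right) = 1403 \left(\left(4 + \frac{1}{-27}\right) + \frac{69}{20}\right) = 1403 \left(\left(4 - \frac{1}{27}\right) + \frac{69}{20}\right) = 1403 \left(\frac{107}{27} + \frac{69}{20}\right) = 1403 \cdot \frac{4003}{540} = \frac{5616209}{540}$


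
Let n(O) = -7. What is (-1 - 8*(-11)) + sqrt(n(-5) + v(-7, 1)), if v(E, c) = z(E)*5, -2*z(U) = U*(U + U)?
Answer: 87 + 6*I*sqrt(7) ≈ 87.0 + 15.875*I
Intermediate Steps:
z(U) = -U**2 (z(U) = -U*(U + U)/2 = -U*2*U/2 = -U**2)
v(E, c) = -5*E**2 (v(E, c) = -E**2*5 = -5*E**2)
(-1 - 8*(-11)) + sqrt(n(-5) + v(-7, 1)) = (-1 - 8*(-11)) + sqrt(-7 - 5*(-7)**2) = (-1 + 88) + sqrt(-7 - 5*49) = 87 + sqrt(-7 - 245) = 87 + sqrt(-252) = 87 + 6*I*sqrt(7)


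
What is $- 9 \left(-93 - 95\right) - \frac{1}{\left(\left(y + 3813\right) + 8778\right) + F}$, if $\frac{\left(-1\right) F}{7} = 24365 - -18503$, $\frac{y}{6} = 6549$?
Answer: $\frac{419939173}{248191} \approx 1692.0$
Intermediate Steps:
$y = 39294$ ($y = 6 \cdot 6549 = 39294$)
$F = -300076$ ($F = - 7 \left(24365 - -18503\right) = - 7 \left(24365 + 18503\right) = \left(-7\right) 42868 = -300076$)
$- 9 \left(-93 - 95\right) - \frac{1}{\left(\left(y + 3813\right) + 8778\right) + F} = - 9 \left(-93 - 95\right) - \frac{1}{\left(\left(39294 + 3813\right) + 8778\right) - 300076} = - 9 \left(-188\right) - \frac{1}{\left(43107 + 8778\right) - 300076} = \left(-1\right) \left(-1692\right) - \frac{1}{51885 - 300076} = 1692 - \frac{1}{-248191} = 1692 - - \frac{1}{248191} = 1692 + \frac{1}{248191} = \frac{419939173}{248191}$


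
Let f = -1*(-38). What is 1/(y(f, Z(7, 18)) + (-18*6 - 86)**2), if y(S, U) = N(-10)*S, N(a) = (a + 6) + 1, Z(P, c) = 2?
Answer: 1/37522 ≈ 2.6651e-5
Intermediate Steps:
f = 38
N(a) = 7 + a (N(a) = (6 + a) + 1 = 7 + a)
y(S, U) = -3*S (y(S, U) = (7 - 10)*S = -3*S)
1/(y(f, Z(7, 18)) + (-18*6 - 86)**2) = 1/(-3*38 + (-18*6 - 86)**2) = 1/(-114 + (-108 - 86)**2) = 1/(-114 + (-194)**2) = 1/(-114 + 37636) = 1/37522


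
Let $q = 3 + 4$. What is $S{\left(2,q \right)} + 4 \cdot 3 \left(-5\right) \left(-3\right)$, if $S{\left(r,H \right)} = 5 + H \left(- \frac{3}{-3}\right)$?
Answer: $192$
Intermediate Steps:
$q = 7$
$S{\left(r,H \right)} = 5 + H$ ($S{\left(r,H \right)} = 5 + H \left(\left(-3\right) \left(- \frac{1}{3}\right)\right) = 5 + H 1 = 5 + H$)
$S{\left(2,q \right)} + 4 \cdot 3 \left(-5\right) \left(-3\right) = \left(5 + 7\right) + 4 \cdot 3 \left(-5\right) \left(-3\right) = 12 + 12 \left(-5\right) \left(-3\right) = 12 - -180 = 12 + 180 = 192$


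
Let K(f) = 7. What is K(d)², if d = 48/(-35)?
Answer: 49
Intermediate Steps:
d = -48/35 (d = 48*(-1/35) = -48/35 ≈ -1.3714)
K(d)² = 7² = 49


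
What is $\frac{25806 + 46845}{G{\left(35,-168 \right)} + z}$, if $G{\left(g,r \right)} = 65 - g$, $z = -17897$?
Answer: $- \frac{72651}{17867} \approx -4.0662$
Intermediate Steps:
$\frac{25806 + 46845}{G{\left(35,-168 \right)} + z} = \frac{25806 + 46845}{\left(65 - 35\right) - 17897} = \frac{72651}{\left(65 - 35\right) - 17897} = \frac{72651}{30 - 17897} = \frac{72651}{-17867} = 72651 \left(- \frac{1}{17867}\right) = - \frac{72651}{17867}$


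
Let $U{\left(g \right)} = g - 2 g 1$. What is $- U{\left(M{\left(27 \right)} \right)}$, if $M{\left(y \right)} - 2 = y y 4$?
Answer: $2918$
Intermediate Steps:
$M{\left(y \right)} = 2 + 4 y^{2}$ ($M{\left(y \right)} = 2 + y y 4 = 2 + y^{2} \cdot 4 = 2 + 4 y^{2}$)
$U{\left(g \right)} = - g$ ($U{\left(g \right)} = g - 2 g = - g$)
$- U{\left(M{\left(27 \right)} \right)} = - \left(-1\right) \left(2 + 4 \cdot 27^{2}\right) = - \left(-1\right) \left(2 + 4 \cdot 729\right) = - \left(-1\right) \left(2 + 2916\right) = - \left(-1\right) 2918 = \left(-1\right) \left(-2918\right) = 2918$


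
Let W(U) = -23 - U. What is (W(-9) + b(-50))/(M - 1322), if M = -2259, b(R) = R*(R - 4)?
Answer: -2686/3581 ≈ -0.75007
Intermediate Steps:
b(R) = R*(-4 + R)
(W(-9) + b(-50))/(M - 1322) = ((-23 - 1*(-9)) - 50*(-4 - 50))/(-2259 - 1322) = ((-23 + 9) - 50*(-54))/(-3581) = (-14 + 2700)*(-1/3581) = 2686*(-1/3581) = -2686/3581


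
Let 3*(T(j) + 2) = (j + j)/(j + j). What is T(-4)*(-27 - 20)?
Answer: 235/3 ≈ 78.333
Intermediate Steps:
T(j) = -5/3 (T(j) = -2 + ((j + j)/(j + j))/3 = -2 + ((2*j)/((2*j)))/3 = -2 + ((2*j)*(1/(2*j)))/3 = -2 + (⅓)*1 = -2 + ⅓ = -5/3)
T(-4)*(-27 - 20) = -5*(-27 - 20)/3 = -5/3*(-47) = 235/3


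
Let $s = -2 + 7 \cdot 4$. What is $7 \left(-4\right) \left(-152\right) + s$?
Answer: $4282$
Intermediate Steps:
$s = 26$ ($s = -2 + 28 = 26$)
$7 \left(-4\right) \left(-152\right) + s = 7 \left(-4\right) \left(-152\right) + 26 = \left(-28\right) \left(-152\right) + 26 = 4256 + 26 = 4282$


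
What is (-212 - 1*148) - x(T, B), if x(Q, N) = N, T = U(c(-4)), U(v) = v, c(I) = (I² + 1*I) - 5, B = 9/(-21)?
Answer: -2517/7 ≈ -359.57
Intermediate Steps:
B = -3/7 (B = 9*(-1/21) = -3/7 ≈ -0.42857)
c(I) = -5 + I + I² (c(I) = (I² + I) - 5 = (I + I²) - 5 = -5 + I + I²)
T = 7 (T = -5 - 4 + (-4)² = -5 - 4 + 16 = 7)
(-212 - 1*148) - x(T, B) = (-212 - 1*148) - 1*(-3/7) = (-212 - 148) + 3/7 = -360 + 3/7 = -2517/7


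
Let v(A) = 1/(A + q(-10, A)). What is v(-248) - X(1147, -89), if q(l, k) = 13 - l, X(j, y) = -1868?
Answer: 420299/225 ≈ 1868.0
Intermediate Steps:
q(l, k) = 13 - l
v(A) = 1/(23 + A) (v(A) = 1/(A + (13 - 1*(-10))) = 1/(A + (13 + 10)) = 1/(A + 23) = 1/(23 + A))
v(-248) - X(1147, -89) = 1/(23 - 248) - 1*(-1868) = 1/(-225) + 1868 = -1/225 + 1868 = 420299/225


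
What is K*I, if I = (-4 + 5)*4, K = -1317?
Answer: -5268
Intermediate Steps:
I = 4 (I = 1*4 = 4)
K*I = -1317*4 = -5268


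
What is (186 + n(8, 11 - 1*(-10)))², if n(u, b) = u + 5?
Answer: 39601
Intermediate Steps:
n(u, b) = 5 + u
(186 + n(8, 11 - 1*(-10)))² = (186 + (5 + 8))² = (186 + 13)² = 199² = 39601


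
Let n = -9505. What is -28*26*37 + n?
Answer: -36441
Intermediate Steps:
-28*26*37 + n = -28*26*37 - 9505 = -728*37 - 9505 = -26936 - 9505 = -36441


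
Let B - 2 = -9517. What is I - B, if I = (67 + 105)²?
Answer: 39099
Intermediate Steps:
B = -9515 (B = 2 - 9517 = -9515)
I = 29584 (I = 172² = 29584)
I - B = 29584 - 1*(-9515) = 29584 + 9515 = 39099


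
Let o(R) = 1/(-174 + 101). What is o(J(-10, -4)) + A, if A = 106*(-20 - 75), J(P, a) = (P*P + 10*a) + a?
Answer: -735111/73 ≈ -10070.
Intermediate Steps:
J(P, a) = P**2 + 11*a (J(P, a) = (P**2 + 10*a) + a = P**2 + 11*a)
A = -10070 (A = 106*(-95) = -10070)
o(R) = -1/73 (o(R) = 1/(-73) = -1/73)
o(J(-10, -4)) + A = -1/73 - 10070 = -735111/73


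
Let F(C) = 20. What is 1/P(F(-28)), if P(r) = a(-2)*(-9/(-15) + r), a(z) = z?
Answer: -5/206 ≈ -0.024272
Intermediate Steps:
P(r) = -6/5 - 2*r (P(r) = -2*(-9/(-15) + r) = -2*(-9*(-1/15) + r) = -2*(⅗ + r) = -6/5 - 2*r)
1/P(F(-28)) = 1/(-6/5 - 2*20) = 1/(-6/5 - 40) = 1/(-206/5) = -5/206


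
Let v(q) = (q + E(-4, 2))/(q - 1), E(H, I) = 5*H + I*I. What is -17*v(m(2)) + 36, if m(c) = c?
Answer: 274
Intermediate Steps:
E(H, I) = I² + 5*H (E(H, I) = 5*H + I² = I² + 5*H)
v(q) = (-16 + q)/(-1 + q) (v(q) = (q + (2² + 5*(-4)))/(q - 1) = (q + (4 - 20))/(-1 + q) = (q - 16)/(-1 + q) = (-16 + q)/(-1 + q))
-17*v(m(2)) + 36 = -17*(-16 + 2)/(-1 + 2) + 36 = -17*(-14)/1 + 36 = -17*(-14) + 36 = 238 + 36 = 274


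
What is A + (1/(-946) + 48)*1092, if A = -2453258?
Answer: -1135598812/473 ≈ -2.4008e+6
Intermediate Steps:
A + (1/(-946) + 48)*1092 = -2453258 + (1/(-946) + 48)*1092 = -2453258 + (-1/946 + 48)*1092 = -2453258 + (45407/946)*1092 = -2453258 + 24792222/473 = -1135598812/473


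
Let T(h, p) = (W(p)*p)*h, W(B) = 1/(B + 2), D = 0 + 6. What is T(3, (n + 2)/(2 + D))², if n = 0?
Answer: ⅑ ≈ 0.11111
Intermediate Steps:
D = 6
W(B) = 1/(2 + B)
T(h, p) = h*p/(2 + p) (T(h, p) = (p/(2 + p))*h = h*p/(2 + p))
T(3, (n + 2)/(2 + D))² = (3*((0 + 2)/(2 + 6))/(2 + (0 + 2)/(2 + 6)))² = (3*(2/8)/(2 + 2/8))² = (3*(2*(⅛))/(2 + 2*(⅛)))² = (3*(¼)/(2 + ¼))² = (3*(¼)/(9/4))² = (3*(¼)*(4/9))² = (⅓)² = ⅑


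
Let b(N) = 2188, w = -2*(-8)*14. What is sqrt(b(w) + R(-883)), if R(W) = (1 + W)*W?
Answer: sqrt(780994) ≈ 883.74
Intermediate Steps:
R(W) = W*(1 + W)
w = 224 (w = 16*14 = 224)
sqrt(b(w) + R(-883)) = sqrt(2188 - 883*(1 - 883)) = sqrt(2188 - 883*(-882)) = sqrt(2188 + 778806) = sqrt(780994)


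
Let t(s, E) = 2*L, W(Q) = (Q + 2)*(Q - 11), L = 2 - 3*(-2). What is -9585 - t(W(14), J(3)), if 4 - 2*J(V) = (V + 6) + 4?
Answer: -9601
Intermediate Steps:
L = 8 (L = 2 - 1*(-6) = 2 + 6 = 8)
J(V) = -3 - V/2 (J(V) = 2 - ((V + 6) + 4)/2 = 2 - ((6 + V) + 4)/2 = 2 - (10 + V)/2 = 2 + (-5 - V/2) = -3 - V/2)
W(Q) = (-11 + Q)*(2 + Q) (W(Q) = (2 + Q)*(-11 + Q) = (-11 + Q)*(2 + Q))
t(s, E) = 16 (t(s, E) = 2*8 = 16)
-9585 - t(W(14), J(3)) = -9585 - 1*16 = -9585 - 16 = -9601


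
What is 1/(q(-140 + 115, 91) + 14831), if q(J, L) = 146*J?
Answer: 1/11181 ≈ 8.9437e-5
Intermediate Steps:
1/(q(-140 + 115, 91) + 14831) = 1/(146*(-140 + 115) + 14831) = 1/(146*(-25) + 14831) = 1/(-3650 + 14831) = 1/11181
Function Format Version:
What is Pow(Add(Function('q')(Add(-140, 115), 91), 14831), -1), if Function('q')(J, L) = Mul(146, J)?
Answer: Rational(1, 11181) ≈ 8.9437e-5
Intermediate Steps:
Pow(Add(Function('q')(Add(-140, 115), 91), 14831), -1) = Pow(Add(Mul(146, Add(-140, 115)), 14831), -1) = Pow(Add(Mul(146, -25), 14831), -1) = Pow(Add(-3650, 14831), -1) = Pow(11181, -1) = Rational(1, 11181)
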